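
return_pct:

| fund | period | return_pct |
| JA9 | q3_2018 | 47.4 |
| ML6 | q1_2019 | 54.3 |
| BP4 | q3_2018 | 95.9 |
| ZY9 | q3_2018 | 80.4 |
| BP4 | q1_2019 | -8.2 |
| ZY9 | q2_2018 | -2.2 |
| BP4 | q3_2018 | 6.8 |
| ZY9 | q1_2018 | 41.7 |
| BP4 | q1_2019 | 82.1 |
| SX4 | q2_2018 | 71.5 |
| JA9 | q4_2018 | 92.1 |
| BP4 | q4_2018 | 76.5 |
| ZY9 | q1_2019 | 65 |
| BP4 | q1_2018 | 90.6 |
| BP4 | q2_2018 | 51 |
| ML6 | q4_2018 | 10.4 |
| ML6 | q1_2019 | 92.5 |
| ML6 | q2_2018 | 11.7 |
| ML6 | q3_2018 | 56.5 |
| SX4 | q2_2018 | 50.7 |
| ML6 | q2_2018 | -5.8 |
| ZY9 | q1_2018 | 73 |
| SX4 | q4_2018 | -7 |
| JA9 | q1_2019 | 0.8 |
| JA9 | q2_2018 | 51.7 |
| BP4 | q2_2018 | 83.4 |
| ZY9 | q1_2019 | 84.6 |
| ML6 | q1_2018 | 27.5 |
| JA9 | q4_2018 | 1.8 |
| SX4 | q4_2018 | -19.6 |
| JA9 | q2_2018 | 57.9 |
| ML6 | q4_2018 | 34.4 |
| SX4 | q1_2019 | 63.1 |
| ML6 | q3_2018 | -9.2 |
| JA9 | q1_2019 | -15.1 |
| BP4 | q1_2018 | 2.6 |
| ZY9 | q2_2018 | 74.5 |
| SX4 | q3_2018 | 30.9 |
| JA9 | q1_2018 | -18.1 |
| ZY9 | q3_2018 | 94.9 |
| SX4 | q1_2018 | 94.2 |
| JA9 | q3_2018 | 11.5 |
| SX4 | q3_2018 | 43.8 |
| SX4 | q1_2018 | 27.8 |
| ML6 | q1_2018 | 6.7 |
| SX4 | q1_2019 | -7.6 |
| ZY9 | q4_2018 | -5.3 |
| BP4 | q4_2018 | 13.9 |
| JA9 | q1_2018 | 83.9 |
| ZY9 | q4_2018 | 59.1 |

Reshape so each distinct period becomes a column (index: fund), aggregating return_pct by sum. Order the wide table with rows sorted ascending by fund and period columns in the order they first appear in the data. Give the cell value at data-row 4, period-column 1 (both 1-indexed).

74.7

With rows sorted ascending by fund, row 4 is fund=SX4. period columns in first-appearance order: q3_2018, q1_2019, q2_2018, q1_2018, q4_2018; column 1 is q3_2018.
Long rows with fund=SX4, period=q3_2018: 30.9 + 43.8 = 74.7.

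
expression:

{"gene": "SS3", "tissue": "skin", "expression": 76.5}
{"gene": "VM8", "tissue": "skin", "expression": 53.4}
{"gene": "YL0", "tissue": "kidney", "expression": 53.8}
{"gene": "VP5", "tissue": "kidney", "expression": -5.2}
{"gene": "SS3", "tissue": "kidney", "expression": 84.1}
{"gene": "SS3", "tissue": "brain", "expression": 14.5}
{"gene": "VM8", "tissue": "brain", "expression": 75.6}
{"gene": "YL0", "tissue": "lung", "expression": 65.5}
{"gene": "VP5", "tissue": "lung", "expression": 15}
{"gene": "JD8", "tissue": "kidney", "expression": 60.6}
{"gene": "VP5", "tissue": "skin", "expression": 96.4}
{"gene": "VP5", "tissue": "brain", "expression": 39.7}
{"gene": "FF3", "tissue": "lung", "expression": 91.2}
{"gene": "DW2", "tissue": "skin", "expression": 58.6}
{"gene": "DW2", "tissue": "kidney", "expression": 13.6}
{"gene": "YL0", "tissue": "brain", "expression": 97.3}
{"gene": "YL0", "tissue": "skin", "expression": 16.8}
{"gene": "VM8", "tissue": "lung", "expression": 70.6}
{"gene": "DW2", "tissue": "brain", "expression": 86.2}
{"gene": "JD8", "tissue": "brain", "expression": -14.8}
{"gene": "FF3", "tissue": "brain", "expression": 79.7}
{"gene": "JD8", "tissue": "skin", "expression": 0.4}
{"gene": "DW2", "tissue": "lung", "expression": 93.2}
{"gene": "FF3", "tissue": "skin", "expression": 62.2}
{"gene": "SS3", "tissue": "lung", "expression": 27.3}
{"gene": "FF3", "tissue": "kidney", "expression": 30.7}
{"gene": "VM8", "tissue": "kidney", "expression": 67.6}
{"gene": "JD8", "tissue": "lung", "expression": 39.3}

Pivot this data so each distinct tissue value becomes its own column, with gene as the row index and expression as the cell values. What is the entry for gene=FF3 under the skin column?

Wide layout: rows indexed by gene, columns are the 4 distinct tissue values (skin, kidney, brain, lung).
Cell (gene=FF3, tissue=skin) draws from the long row where gene=FF3 and tissue=skin, which has expression=62.2.

62.2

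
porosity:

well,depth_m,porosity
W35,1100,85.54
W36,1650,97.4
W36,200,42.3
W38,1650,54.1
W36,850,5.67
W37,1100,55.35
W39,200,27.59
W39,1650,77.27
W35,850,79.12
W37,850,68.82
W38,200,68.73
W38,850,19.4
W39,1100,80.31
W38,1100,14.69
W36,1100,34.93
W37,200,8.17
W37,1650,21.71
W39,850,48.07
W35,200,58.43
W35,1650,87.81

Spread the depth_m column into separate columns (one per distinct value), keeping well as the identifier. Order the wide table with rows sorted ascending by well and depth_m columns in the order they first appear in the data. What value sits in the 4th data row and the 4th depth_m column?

19.4

With rows sorted ascending by well, row 4 is well=W38. depth_m columns in first-appearance order: 1100, 1650, 200, 850; column 4 is 850.
Long rows with well=W38, depth_m=850: porosity = 19.4.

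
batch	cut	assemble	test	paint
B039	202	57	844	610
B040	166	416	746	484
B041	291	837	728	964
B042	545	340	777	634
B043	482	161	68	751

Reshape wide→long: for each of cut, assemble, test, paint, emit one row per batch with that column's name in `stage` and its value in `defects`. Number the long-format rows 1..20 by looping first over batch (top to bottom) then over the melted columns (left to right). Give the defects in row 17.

20 rows total (5 × 4). Row 17: index ⌊(17-1)/4⌋ = 4 into batch → B043; (17-1) mod 4 = 0 into the melted columns → cut.
So row 17 is (B043, cut, 482); defects = 482.

482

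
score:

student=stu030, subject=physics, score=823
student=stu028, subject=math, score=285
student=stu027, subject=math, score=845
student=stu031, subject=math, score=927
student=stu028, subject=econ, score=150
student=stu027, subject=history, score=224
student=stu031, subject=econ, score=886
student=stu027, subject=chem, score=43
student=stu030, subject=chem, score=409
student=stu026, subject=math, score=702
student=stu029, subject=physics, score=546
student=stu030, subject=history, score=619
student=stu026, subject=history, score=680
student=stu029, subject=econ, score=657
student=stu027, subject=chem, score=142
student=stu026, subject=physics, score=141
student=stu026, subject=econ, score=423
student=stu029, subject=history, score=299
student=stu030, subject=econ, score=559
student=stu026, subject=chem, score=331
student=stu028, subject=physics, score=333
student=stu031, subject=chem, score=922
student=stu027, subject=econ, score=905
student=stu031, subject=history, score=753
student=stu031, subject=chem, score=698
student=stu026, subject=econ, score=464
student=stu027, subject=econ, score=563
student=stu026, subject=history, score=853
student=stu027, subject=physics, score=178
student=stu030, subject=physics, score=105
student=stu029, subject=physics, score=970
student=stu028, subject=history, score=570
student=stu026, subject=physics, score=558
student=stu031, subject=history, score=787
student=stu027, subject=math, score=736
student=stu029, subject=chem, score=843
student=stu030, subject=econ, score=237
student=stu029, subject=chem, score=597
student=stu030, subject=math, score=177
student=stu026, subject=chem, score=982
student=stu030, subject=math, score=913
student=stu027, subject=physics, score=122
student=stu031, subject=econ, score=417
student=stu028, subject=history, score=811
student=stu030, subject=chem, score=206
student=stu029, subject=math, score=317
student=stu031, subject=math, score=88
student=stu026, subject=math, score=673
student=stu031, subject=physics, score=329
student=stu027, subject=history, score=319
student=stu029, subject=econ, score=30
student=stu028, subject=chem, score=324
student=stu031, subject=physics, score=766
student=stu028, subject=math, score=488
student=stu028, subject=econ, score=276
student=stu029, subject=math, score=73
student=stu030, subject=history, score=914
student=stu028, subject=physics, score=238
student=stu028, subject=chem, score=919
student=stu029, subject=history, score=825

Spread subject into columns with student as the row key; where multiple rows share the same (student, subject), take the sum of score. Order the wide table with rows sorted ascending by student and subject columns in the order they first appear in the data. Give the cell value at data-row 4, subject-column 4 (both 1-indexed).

With rows sorted ascending by student, row 4 is student=stu029. subject columns in first-appearance order: physics, math, econ, history, chem; column 4 is history.
Long rows with student=stu029, subject=history: 299 + 825 = 1124.

1124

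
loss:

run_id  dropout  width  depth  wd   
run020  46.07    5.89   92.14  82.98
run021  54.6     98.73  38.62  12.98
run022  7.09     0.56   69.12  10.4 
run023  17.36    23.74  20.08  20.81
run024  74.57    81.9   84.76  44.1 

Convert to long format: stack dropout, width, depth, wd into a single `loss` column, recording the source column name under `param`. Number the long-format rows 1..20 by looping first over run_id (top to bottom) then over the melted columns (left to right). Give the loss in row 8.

20 rows total (5 × 4). Row 8: index ⌊(8-1)/4⌋ = 1 into run_id → run021; (8-1) mod 4 = 3 into the melted columns → wd.
So row 8 is (run021, wd, 12.98); loss = 12.98.

12.98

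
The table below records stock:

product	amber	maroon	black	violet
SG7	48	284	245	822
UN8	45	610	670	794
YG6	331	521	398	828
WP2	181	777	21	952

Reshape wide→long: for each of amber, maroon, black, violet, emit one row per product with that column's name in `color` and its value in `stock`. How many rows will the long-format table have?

4 product values × 4 melted columns = 16 rows.

16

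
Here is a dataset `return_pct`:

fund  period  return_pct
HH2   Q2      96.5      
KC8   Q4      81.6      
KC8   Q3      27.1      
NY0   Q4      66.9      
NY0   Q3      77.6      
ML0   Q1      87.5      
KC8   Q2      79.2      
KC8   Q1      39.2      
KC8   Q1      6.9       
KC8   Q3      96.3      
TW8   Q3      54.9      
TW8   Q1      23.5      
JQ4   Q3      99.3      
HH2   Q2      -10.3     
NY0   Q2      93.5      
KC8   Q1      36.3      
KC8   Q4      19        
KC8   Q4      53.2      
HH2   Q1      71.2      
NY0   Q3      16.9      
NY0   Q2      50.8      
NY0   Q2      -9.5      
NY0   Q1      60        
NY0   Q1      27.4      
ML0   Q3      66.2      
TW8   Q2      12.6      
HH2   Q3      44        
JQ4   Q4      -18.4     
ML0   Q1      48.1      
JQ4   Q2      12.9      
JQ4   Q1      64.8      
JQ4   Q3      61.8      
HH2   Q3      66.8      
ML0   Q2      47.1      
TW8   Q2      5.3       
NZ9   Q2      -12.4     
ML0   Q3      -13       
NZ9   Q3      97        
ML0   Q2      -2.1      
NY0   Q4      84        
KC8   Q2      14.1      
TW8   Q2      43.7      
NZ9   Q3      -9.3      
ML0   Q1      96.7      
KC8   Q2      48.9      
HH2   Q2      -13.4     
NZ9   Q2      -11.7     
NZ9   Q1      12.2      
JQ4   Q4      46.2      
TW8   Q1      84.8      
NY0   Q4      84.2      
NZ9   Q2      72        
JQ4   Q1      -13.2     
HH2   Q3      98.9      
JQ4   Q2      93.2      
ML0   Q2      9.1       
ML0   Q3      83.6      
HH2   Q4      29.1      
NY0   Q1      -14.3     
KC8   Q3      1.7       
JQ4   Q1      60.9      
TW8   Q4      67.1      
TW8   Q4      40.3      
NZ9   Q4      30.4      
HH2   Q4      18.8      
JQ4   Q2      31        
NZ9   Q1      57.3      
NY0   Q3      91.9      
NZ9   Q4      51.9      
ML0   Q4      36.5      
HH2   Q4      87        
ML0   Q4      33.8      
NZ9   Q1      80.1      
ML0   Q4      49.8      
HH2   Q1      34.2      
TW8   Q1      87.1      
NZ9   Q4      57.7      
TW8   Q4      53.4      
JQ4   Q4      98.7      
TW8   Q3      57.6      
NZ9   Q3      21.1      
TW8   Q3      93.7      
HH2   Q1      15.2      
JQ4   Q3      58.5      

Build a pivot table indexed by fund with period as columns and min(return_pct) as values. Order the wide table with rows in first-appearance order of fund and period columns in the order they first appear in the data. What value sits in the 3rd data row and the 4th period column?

-14.3

With rows in first-appearance order of fund, row 3 is fund=NY0. period columns in first-appearance order: Q2, Q4, Q3, Q1; column 4 is Q1.
Long rows with fund=NY0, period=Q1: min(60, 27.4, -14.3) = -14.3.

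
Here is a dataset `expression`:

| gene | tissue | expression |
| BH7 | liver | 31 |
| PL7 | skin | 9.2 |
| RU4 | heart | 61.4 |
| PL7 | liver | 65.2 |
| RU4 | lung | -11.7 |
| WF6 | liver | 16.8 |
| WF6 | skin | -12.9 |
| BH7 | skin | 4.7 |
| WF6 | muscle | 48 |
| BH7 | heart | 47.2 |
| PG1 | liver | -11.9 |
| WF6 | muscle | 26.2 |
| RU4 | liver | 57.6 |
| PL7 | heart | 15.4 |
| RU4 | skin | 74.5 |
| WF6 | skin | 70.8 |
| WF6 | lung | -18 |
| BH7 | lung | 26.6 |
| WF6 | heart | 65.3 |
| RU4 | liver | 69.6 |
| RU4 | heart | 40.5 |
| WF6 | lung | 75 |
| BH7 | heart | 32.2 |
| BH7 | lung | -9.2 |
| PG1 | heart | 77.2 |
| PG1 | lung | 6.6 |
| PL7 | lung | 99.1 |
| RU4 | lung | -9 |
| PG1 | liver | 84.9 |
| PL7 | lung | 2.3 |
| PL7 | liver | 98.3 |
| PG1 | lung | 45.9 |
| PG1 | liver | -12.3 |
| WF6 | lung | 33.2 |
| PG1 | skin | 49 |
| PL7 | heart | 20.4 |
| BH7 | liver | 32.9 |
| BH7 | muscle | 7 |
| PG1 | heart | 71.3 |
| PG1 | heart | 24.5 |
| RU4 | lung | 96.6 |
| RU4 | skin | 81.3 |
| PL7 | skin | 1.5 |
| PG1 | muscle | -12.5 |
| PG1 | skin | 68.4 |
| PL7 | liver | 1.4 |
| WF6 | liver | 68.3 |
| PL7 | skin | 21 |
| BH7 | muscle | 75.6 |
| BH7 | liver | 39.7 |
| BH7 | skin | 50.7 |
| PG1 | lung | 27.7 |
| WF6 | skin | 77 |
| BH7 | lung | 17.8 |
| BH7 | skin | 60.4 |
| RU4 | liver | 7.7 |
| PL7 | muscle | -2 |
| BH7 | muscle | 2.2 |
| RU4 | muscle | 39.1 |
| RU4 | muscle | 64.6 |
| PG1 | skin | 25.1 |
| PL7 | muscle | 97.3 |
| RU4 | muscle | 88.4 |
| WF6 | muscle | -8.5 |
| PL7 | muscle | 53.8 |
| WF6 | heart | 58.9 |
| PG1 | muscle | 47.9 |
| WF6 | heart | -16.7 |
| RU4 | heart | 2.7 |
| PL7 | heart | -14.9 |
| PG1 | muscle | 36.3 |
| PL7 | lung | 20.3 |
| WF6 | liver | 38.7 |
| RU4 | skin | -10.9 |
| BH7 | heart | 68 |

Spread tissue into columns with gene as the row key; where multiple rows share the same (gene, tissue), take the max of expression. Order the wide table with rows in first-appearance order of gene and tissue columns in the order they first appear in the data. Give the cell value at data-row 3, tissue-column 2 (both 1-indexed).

81.3

With rows in first-appearance order of gene, row 3 is gene=RU4. tissue columns in first-appearance order: liver, skin, heart, lung, muscle; column 2 is skin.
Long rows with gene=RU4, tissue=skin: max(74.5, 81.3, -10.9) = 81.3.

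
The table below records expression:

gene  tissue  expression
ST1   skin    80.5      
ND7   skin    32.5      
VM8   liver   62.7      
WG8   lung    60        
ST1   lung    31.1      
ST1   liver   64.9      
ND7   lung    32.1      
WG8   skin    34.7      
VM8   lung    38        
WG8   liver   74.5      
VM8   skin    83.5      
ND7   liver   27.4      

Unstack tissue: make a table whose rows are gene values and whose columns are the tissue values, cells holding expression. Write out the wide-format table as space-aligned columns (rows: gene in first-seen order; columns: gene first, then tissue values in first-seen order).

Columns: gene plus the 3 distinct tissue values (skin, liver, lung).
For example, row ST1 column skin takes expression=80.5 from the long row (ST1, skin).

gene  skin  liver  lung
ST1   80.5  64.9   31.1
ND7   32.5  27.4   32.1
VM8   83.5  62.7   38  
WG8   34.7  74.5   60  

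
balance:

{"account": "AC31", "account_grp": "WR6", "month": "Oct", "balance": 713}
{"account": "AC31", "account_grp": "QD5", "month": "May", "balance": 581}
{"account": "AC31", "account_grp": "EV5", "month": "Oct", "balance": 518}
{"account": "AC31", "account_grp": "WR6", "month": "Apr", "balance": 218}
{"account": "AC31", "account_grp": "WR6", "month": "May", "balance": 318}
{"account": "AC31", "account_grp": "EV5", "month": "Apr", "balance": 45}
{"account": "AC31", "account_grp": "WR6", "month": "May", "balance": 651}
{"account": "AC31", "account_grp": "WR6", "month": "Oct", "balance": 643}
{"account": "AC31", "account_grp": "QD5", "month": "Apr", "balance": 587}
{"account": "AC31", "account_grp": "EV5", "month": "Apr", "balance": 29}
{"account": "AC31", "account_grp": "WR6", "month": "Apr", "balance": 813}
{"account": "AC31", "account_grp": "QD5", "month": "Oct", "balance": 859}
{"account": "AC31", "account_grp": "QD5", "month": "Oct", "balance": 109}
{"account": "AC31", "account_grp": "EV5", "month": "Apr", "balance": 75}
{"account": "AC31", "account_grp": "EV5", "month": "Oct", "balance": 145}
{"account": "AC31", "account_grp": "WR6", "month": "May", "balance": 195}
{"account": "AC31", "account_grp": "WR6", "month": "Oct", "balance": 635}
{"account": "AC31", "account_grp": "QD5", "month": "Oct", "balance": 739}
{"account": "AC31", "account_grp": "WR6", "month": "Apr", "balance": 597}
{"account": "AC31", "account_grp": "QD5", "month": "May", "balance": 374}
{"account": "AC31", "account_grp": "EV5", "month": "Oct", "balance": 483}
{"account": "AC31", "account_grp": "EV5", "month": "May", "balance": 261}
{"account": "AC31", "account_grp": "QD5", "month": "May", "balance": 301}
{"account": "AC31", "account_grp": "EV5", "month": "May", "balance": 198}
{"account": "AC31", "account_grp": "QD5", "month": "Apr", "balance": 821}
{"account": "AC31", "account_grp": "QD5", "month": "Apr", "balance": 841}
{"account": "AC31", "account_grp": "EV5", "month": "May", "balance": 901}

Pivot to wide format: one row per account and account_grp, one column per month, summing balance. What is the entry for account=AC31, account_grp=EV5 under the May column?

Rows with account=AC31, account_grp=EV5 and month=May: balance values are 261, 198, 901.
261 + 198 + 901 = 1360.

1360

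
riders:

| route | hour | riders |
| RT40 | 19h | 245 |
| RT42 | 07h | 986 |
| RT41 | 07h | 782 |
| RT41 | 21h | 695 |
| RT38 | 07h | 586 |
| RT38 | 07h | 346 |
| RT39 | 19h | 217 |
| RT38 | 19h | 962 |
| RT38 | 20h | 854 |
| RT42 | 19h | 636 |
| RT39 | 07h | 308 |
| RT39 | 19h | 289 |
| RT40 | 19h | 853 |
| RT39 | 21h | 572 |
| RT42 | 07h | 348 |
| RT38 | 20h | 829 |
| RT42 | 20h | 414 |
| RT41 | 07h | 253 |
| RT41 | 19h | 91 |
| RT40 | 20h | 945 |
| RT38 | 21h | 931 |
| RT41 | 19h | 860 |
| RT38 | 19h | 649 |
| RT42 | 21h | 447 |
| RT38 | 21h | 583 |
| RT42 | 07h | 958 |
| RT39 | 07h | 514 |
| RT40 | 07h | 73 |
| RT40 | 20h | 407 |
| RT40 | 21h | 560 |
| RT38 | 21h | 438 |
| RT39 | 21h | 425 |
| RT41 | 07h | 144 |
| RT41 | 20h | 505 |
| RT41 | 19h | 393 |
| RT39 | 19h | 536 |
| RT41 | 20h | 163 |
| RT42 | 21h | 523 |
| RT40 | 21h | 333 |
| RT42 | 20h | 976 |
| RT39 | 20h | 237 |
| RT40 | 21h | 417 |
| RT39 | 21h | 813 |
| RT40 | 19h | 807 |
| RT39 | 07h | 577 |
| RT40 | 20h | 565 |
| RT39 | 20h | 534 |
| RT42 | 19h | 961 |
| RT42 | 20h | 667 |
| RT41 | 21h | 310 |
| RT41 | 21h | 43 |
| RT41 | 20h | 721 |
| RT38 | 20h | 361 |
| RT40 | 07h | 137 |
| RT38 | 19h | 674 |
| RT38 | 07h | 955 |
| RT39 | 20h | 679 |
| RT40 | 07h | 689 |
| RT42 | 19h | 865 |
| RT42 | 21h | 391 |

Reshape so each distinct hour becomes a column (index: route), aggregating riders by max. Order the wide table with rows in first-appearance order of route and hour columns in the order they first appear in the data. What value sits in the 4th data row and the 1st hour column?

With rows in first-appearance order of route, row 4 is route=RT38. hour columns in first-appearance order: 19h, 07h, 21h, 20h; column 1 is 19h.
Long rows with route=RT38, hour=19h: max(962, 649, 674) = 962.

962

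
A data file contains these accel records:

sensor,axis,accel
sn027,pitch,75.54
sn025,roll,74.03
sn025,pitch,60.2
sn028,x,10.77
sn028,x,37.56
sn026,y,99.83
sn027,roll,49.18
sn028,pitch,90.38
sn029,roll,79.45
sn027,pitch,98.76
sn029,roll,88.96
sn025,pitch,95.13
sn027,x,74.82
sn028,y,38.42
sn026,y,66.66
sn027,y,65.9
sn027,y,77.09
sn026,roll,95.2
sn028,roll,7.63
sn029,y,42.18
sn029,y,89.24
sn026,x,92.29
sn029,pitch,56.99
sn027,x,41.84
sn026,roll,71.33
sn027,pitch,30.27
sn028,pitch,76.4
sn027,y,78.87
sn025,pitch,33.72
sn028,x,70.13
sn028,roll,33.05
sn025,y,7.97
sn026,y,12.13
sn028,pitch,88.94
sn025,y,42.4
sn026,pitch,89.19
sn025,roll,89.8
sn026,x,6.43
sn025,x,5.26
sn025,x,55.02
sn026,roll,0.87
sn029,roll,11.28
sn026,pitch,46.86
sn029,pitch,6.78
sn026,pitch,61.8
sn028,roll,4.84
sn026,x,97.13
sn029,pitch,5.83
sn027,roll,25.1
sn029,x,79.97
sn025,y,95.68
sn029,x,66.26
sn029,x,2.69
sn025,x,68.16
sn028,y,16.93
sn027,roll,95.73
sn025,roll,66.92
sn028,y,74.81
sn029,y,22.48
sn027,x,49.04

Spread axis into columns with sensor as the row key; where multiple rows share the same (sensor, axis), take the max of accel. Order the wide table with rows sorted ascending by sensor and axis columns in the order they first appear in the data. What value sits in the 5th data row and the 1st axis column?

56.99

With rows sorted ascending by sensor, row 5 is sensor=sn029. axis columns in first-appearance order: pitch, roll, x, y; column 1 is pitch.
Long rows with sensor=sn029, axis=pitch: max(56.99, 6.78, 5.83) = 56.99.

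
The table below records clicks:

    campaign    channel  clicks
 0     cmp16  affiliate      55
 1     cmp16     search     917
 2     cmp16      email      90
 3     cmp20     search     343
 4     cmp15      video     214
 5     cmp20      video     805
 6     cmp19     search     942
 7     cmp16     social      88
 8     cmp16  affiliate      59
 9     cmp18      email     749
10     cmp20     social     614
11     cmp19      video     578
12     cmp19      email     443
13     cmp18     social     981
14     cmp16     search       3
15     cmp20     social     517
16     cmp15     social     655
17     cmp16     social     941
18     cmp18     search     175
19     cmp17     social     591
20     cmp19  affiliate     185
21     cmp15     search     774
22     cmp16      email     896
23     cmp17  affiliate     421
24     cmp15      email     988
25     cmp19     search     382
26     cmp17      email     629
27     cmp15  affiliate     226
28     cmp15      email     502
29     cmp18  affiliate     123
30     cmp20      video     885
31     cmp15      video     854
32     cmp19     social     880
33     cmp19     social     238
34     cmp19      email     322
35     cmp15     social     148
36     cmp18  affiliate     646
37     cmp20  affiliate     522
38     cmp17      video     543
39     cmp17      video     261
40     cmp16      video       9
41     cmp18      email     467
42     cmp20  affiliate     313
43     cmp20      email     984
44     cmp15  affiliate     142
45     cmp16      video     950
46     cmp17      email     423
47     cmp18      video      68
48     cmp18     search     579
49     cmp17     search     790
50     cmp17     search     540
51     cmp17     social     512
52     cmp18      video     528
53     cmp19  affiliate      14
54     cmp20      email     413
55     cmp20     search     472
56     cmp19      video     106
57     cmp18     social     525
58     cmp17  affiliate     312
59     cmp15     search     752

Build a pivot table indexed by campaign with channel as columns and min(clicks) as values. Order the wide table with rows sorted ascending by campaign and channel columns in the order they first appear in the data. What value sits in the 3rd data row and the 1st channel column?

With rows sorted ascending by campaign, row 3 is campaign=cmp17. channel columns in first-appearance order: affiliate, search, email, video, social; column 1 is affiliate.
Long rows with campaign=cmp17, channel=affiliate: min(421, 312) = 312.

312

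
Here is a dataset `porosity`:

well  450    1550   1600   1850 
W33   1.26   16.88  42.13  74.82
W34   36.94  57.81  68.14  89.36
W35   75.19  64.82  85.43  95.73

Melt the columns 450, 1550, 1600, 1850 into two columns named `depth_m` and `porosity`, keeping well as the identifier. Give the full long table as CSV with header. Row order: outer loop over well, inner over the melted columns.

well,depth_m,porosity
W33,450,1.26
W33,1550,16.88
W33,1600,42.13
W33,1850,74.82
W34,450,36.94
W34,1550,57.81
W34,1600,68.14
W34,1850,89.36
W35,450,75.19
W35,1550,64.82
W35,1600,85.43
W35,1850,95.73

Each (well, column) pair becomes one row: 3 × 4 = 12 rows.
For example, (W33, 450) → porosity=1.26.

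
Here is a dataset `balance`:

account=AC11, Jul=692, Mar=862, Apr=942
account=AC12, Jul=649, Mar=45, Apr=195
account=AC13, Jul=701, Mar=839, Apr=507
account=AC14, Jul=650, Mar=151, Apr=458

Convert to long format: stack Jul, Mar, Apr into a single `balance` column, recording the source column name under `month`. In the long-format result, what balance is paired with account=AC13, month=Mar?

839

Unpivoting turns each (account, wide-column) pair into one long row.
The wide cell at row AC13, column Mar holds 839, so the long row (AC13, Mar) has balance=839.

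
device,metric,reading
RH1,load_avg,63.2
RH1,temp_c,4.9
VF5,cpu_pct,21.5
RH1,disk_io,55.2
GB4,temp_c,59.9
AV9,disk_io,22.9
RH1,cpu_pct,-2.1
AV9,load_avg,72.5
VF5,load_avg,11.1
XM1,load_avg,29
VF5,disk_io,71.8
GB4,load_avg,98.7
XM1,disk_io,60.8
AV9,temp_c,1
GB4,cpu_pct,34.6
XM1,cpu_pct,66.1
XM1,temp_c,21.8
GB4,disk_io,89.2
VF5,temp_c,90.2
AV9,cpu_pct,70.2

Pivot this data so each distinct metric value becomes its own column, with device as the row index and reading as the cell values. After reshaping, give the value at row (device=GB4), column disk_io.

89.2

Wide layout: rows indexed by device, columns are the 4 distinct metric values (load_avg, temp_c, cpu_pct, disk_io).
Cell (device=GB4, metric=disk_io) draws from the long row where device=GB4 and metric=disk_io, which has reading=89.2.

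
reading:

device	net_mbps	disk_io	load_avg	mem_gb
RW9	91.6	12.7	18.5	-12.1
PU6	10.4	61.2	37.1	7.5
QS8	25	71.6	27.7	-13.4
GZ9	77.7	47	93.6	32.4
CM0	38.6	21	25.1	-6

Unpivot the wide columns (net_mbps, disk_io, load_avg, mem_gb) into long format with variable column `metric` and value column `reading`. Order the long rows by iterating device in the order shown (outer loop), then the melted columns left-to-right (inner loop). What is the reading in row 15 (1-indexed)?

20 rows total (5 × 4). Row 15: index ⌊(15-1)/4⌋ = 3 into device → GZ9; (15-1) mod 4 = 2 into the melted columns → load_avg.
So row 15 is (GZ9, load_avg, 93.6); reading = 93.6.

93.6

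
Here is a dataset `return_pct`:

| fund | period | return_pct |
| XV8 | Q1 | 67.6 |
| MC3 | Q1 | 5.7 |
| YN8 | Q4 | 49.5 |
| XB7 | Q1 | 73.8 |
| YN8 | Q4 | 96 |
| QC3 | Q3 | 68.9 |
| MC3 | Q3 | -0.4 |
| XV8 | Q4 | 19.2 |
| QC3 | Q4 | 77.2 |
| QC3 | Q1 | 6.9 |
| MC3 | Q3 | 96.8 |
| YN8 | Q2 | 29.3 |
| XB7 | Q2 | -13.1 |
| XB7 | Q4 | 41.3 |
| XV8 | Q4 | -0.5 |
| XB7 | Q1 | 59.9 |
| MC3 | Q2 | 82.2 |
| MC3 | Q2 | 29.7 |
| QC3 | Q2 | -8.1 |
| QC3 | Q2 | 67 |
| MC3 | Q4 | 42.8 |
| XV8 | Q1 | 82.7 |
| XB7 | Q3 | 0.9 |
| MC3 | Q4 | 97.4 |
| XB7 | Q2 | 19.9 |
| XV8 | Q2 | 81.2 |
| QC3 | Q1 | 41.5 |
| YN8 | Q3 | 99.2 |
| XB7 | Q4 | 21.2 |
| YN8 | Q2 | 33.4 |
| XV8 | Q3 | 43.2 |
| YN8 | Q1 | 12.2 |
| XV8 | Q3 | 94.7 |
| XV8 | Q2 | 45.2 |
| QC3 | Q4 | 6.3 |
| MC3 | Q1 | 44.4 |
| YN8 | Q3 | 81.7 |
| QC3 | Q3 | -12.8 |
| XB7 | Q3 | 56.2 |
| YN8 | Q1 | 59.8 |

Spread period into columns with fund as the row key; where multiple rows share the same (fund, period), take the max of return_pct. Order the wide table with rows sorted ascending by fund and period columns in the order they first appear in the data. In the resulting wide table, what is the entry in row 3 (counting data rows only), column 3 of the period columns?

56.2

With rows sorted ascending by fund, row 3 is fund=XB7. period columns in first-appearance order: Q1, Q4, Q3, Q2; column 3 is Q3.
Long rows with fund=XB7, period=Q3: max(0.9, 56.2) = 56.2.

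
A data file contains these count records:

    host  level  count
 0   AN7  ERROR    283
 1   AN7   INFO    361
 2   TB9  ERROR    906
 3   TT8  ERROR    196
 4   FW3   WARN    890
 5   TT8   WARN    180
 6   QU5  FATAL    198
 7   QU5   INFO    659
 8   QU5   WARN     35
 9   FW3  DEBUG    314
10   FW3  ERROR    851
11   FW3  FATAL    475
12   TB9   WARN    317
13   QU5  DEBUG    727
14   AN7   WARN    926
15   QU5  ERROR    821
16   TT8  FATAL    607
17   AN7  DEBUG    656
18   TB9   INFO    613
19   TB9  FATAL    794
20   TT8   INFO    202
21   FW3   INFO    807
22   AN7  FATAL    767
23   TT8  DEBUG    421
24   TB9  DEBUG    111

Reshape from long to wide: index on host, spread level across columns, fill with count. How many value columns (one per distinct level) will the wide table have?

5 distinct level values: INFO, WARN, ERROR, DEBUG, FATAL.

5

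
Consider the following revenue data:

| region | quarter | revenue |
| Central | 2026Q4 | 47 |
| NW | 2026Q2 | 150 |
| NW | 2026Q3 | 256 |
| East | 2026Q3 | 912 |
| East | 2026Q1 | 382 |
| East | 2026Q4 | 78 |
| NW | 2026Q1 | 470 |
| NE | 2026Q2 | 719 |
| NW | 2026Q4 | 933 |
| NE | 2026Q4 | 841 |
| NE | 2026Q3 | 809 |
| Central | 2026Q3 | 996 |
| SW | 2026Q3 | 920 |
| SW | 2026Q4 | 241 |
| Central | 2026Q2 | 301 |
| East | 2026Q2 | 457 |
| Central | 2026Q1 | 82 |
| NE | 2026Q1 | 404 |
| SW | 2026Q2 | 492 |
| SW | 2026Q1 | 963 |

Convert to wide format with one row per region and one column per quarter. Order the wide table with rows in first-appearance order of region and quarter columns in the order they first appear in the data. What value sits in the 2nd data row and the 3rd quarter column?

With rows in first-appearance order of region, row 2 is region=NW. quarter columns in first-appearance order: 2026Q4, 2026Q2, 2026Q3, 2026Q1; column 3 is 2026Q3.
Long rows with region=NW, quarter=2026Q3: revenue = 256.

256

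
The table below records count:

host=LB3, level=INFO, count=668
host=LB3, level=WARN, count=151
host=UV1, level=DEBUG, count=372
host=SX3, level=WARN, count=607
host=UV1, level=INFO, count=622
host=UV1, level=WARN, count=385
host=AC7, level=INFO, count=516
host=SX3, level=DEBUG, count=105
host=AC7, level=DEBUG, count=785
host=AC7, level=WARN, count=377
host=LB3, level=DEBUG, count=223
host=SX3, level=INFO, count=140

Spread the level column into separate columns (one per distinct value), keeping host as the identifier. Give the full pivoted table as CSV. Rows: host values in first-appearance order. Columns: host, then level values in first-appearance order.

host,INFO,WARN,DEBUG
LB3,668,151,223
UV1,622,385,372
SX3,140,607,105
AC7,516,377,785

Columns: host plus the 3 distinct level values (INFO, WARN, DEBUG).
For example, row LB3 column INFO takes count=668 from the long row (LB3, INFO).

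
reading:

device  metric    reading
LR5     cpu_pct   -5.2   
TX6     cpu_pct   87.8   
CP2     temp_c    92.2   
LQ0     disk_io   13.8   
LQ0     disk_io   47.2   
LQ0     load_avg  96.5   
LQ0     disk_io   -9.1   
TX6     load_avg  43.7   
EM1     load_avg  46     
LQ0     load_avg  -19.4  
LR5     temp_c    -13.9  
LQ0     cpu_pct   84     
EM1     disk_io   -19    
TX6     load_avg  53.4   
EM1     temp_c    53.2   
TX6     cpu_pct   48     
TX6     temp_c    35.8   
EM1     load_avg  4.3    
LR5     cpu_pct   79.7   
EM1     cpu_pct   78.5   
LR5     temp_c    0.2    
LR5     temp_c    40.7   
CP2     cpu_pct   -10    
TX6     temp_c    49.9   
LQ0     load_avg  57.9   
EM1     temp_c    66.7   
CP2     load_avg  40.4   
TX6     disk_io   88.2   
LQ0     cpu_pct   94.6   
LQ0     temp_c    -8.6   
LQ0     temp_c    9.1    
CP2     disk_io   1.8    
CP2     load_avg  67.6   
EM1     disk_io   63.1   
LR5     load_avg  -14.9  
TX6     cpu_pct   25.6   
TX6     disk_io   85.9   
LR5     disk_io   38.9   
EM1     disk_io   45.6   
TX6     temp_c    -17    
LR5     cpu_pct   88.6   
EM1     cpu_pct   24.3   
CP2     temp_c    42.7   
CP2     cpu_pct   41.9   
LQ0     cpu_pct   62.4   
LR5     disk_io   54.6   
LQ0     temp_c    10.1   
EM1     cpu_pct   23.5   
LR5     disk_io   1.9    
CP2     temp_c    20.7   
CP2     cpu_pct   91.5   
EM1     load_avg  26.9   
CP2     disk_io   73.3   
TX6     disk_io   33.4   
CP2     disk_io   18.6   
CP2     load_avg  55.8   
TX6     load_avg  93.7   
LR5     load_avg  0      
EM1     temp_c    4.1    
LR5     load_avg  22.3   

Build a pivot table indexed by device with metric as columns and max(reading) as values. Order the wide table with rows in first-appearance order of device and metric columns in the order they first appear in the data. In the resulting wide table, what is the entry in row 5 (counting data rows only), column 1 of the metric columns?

With rows in first-appearance order of device, row 5 is device=EM1. metric columns in first-appearance order: cpu_pct, temp_c, disk_io, load_avg; column 1 is cpu_pct.
Long rows with device=EM1, metric=cpu_pct: max(78.5, 24.3, 23.5) = 78.5.

78.5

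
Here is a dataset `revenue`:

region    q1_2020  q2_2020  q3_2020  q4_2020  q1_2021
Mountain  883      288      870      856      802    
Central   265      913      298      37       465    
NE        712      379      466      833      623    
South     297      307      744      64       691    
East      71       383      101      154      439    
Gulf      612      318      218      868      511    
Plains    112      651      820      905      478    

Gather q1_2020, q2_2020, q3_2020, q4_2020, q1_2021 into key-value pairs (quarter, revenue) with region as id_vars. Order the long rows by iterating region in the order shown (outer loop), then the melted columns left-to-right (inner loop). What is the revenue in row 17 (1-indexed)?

35 rows total (7 × 5). Row 17: index ⌊(17-1)/5⌋ = 3 into region → South; (17-1) mod 5 = 1 into the melted columns → q2_2020.
So row 17 is (South, q2_2020, 307); revenue = 307.

307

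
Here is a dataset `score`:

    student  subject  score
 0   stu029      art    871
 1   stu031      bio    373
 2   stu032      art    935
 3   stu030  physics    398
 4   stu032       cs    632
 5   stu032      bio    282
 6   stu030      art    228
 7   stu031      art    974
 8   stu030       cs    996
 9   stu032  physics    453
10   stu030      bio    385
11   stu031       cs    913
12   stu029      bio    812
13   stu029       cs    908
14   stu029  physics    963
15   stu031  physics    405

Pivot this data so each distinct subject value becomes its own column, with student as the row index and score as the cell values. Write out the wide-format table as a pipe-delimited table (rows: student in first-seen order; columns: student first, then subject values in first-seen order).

Columns: student plus the 4 distinct subject values (art, bio, physics, cs).
For example, row stu029 column art takes score=871 from the long row (stu029, art).

| student | art | bio | physics | cs |
| stu029 | 871 | 812 | 963 | 908 |
| stu031 | 974 | 373 | 405 | 913 |
| stu032 | 935 | 282 | 453 | 632 |
| stu030 | 228 | 385 | 398 | 996 |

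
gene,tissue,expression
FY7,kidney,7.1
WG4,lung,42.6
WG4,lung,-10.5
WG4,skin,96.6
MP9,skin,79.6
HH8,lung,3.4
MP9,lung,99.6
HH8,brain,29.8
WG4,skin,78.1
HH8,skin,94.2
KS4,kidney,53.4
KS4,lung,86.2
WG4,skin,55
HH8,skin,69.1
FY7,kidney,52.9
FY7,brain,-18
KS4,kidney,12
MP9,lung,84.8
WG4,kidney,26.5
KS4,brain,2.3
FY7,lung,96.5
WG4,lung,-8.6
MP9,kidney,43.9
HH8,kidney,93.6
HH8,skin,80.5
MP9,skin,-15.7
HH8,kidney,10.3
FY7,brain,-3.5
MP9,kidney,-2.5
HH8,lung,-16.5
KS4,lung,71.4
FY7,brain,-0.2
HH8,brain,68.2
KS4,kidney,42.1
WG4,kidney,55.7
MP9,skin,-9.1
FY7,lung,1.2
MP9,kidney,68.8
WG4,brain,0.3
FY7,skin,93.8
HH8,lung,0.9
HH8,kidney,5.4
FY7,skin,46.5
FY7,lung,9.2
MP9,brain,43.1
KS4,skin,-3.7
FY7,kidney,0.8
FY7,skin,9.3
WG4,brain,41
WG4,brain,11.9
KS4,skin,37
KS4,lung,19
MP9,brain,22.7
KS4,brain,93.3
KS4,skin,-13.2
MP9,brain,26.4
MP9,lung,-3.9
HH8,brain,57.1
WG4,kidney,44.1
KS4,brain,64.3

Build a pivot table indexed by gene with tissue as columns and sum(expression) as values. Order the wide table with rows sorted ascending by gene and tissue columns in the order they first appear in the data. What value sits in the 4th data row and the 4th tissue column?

92.2

With rows sorted ascending by gene, row 4 is gene=MP9. tissue columns in first-appearance order: kidney, lung, skin, brain; column 4 is brain.
Long rows with gene=MP9, tissue=brain: 43.1 + 22.7 + 26.4 = 92.2.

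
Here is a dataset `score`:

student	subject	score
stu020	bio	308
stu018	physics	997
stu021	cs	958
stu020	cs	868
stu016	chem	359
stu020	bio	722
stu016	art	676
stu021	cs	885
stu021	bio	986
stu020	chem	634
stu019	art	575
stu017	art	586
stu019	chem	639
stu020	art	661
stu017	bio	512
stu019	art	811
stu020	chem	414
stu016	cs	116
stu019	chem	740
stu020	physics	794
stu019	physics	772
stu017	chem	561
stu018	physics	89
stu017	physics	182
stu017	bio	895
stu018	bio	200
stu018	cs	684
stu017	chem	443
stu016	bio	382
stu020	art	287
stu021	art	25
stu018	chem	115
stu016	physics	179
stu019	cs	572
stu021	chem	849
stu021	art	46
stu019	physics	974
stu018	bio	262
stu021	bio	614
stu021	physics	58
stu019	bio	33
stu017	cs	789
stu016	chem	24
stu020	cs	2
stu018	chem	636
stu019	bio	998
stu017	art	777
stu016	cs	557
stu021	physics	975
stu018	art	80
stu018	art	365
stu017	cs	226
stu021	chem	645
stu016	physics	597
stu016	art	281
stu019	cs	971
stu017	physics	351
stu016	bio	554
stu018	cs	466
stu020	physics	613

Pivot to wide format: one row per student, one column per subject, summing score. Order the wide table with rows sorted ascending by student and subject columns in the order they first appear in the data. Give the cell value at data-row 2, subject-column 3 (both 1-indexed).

With rows sorted ascending by student, row 2 is student=stu017. subject columns in first-appearance order: bio, physics, cs, chem, art; column 3 is cs.
Long rows with student=stu017, subject=cs: 789 + 226 = 1015.

1015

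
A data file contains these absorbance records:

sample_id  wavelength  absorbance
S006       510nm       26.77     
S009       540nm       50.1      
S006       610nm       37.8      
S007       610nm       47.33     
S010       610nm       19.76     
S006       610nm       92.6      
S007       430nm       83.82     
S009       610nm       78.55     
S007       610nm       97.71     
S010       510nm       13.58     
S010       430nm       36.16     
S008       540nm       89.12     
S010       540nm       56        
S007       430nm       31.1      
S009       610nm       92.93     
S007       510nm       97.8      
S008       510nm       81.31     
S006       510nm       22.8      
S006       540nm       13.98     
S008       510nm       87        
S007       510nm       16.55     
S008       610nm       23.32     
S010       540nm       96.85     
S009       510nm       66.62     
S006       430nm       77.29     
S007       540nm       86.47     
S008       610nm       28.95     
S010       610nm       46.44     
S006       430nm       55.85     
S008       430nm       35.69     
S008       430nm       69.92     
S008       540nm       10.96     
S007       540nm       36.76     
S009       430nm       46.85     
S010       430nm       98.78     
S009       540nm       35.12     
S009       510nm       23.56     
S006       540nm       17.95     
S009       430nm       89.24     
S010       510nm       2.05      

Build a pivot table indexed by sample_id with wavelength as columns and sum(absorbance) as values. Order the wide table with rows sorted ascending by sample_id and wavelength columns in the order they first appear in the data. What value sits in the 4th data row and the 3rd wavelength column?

171.48

With rows sorted ascending by sample_id, row 4 is sample_id=S009. wavelength columns in first-appearance order: 510nm, 540nm, 610nm, 430nm; column 3 is 610nm.
Long rows with sample_id=S009, wavelength=610nm: 78.55 + 92.93 = 171.48.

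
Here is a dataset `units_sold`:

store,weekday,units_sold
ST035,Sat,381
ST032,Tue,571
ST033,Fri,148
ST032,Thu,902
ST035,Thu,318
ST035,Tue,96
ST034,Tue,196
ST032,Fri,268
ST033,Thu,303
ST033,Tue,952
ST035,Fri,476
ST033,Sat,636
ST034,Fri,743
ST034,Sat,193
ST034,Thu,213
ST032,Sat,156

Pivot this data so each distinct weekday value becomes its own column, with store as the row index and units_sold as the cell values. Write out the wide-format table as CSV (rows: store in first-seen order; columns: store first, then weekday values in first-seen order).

Columns: store plus the 4 distinct weekday values (Sat, Tue, Fri, Thu).
For example, row ST035 column Sat takes units_sold=381 from the long row (ST035, Sat).

store,Sat,Tue,Fri,Thu
ST035,381,96,476,318
ST032,156,571,268,902
ST033,636,952,148,303
ST034,193,196,743,213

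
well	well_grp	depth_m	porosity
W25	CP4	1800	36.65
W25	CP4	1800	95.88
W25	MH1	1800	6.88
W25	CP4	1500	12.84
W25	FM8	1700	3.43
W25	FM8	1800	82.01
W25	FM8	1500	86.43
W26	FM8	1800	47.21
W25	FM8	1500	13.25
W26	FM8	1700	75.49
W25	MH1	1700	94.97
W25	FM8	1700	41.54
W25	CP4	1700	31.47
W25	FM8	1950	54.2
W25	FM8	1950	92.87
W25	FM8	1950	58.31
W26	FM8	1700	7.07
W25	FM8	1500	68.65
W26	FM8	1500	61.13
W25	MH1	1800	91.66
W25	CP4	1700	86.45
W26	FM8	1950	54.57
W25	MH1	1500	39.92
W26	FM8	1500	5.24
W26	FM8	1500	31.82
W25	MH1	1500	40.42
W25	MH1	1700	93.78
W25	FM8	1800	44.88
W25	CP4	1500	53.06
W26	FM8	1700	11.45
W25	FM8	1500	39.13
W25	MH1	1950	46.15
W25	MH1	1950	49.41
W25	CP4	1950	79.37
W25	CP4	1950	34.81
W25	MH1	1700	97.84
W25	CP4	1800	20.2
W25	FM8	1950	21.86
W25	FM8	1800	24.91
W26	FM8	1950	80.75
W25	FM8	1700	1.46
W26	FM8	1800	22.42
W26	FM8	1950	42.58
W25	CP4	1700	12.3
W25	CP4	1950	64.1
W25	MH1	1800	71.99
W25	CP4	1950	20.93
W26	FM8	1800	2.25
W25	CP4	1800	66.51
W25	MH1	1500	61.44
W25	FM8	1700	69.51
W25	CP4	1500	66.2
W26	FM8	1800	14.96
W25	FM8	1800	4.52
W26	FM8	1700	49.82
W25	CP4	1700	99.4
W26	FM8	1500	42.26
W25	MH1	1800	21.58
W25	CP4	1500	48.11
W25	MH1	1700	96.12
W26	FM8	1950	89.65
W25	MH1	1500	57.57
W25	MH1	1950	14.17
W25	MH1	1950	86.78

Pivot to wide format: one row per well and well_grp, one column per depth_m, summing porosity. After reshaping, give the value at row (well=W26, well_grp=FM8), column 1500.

Rows with well=W26, well_grp=FM8 and depth_m=1500: porosity values are 61.13, 5.24, 31.82, 42.26.
61.13 + 5.24 + 31.82 + 42.26 = 140.45.

140.45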